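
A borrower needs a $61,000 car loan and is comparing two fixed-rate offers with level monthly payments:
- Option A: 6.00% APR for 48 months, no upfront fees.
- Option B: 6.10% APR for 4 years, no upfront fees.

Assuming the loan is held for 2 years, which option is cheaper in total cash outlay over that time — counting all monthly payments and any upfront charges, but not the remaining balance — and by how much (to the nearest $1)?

Option A: monthly rate = 6%/12 = 0.0050000; payment = 61,000 × 0.0050000 / (1 − (1+0.0050000)^−48) = $1,432.59.
Option B: monthly rate = 6.1%/12 = 0.0050833; payment = 61,000 × 0.0050833 / (1 − (1+0.0050833)^−48) = $1,435.39.
Over 24 months: Option A costs 24 × $1,432.59 = $34,382.16; Option B costs 24 × $1,435.39 = $34,449.36.
Option A is cheaper by $34,449.36 − $34,382.16 = $67.20.

Option A by $67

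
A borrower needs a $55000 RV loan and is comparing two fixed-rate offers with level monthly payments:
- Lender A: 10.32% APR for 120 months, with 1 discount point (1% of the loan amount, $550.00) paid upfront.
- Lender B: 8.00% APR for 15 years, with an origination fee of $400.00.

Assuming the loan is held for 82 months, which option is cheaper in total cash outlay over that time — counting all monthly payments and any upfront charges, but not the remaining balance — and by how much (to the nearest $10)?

Lender A: monthly rate = 10.32%/12 = 0.0086000; payment = 55,000 × 0.0086000 / (1 − (1+0.0086000)^−120) = $736.61.
Lender B: monthly rate = 8%/12 = 0.0066667; payment = 55,000 × 0.0066667 / (1 − (1+0.0066667)^−180) = $525.61.
Over 82 months: Lender A costs 82 × $736.61 + $550.00 = $60,952.02; Lender B costs 82 × $525.61 + $400.00 = $43,500.02.
Lender B is cheaper by $60,952.02 − $43,500.02 = $17,452.00.

Lender B by $17,450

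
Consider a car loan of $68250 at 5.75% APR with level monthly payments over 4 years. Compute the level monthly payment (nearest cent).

Monthly rate = 5.75%/12 = 0.0047917; payment = 68,250 × 0.0047917 / (1 − (1+0.0047917)^−48) = $1,595.04.

$1,595.04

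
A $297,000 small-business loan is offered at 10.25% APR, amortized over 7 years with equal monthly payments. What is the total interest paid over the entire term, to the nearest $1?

$120,396

Monthly rate = 10.25%/12 = 0.0085417; payment = 297,000 × 0.0085417 / (1 − (1+0.0085417)^−84) = $4,969.00.
Total paid = 84 × $4,969.00 = $417,396.00; interest = $417,396.00 − $297,000 = $120,396.00.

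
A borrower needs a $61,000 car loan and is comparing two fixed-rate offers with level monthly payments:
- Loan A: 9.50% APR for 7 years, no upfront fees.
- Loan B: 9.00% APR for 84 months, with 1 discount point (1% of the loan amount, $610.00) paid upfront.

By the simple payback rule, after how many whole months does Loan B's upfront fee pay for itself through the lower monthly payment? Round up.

Loan A: monthly rate = 9.5%/12 = 0.0079167; payment = 61,000 × 0.0079167 / (1 − (1+0.0079167)^−84) = $996.98.
Loan B: monthly rate = 9%/12 = 0.0075000; payment = 61,000 × 0.0075000 / (1 − (1+0.0075000)^−84) = $981.43.
Monthly savings = $996.98 − $981.43 = $15.55.
Break-even = $610.00 / $15.55 = 39.23 → 40 months.

40 months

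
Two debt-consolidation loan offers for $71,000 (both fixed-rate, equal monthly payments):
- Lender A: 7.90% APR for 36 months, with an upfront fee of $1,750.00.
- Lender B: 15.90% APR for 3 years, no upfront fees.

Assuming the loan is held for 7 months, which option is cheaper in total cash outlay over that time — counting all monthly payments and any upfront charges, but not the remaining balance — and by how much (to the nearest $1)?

Lender A by $147

Lender A: monthly rate = 7.9%/12 = 0.0065833; payment = 71,000 × 0.0065833 / (1 − (1+0.0065833)^−36) = $2,221.61.
Lender B: monthly rate = 15.9%/12 = 0.0132500; payment = 71,000 × 0.0132500 / (1 − (1+0.0132500)^−36) = $2,492.65.
Over 7 months: Lender A costs 7 × $2,221.61 + $1,750.00 = $17,301.27; Lender B costs 7 × $2,492.65 = $17,448.55.
Lender A is cheaper by $17,448.55 − $17,301.27 = $147.28.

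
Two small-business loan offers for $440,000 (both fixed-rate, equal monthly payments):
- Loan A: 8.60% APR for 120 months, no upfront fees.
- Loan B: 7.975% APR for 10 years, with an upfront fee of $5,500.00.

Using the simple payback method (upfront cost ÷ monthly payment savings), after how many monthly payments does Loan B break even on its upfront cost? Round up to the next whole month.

38 months

Loan A: at 8.60% the monthly rate is 0.0071667, so the payment is 440,000 × 0.0071667 / (1 − 1.0071667^−120) = $5,478.93.
Loan B: monthly rate = 7.975%/12 = 0.0066458; payment = 440,000 × 0.0066458 / (1 − (1+0.0066458)^−120) = $5,332.60.
Monthly savings = $5,478.93 − $5,332.60 = $146.33.
Break-even = $5,500.00 / $146.33 = 37.59 → 38 months.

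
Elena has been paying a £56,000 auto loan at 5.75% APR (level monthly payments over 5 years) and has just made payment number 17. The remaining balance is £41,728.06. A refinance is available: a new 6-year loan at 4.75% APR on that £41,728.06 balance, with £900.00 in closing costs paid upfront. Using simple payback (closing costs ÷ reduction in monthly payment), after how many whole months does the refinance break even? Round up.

3 months

Current payment = 56,000 × 5.75%/12 / (1 − (1+0.0047917)^−60) = £1,076.14.
Refinanced payment = 41,728.06 × 0.0039583 / (1 − (1+0.0039583)^−72) = £667.20.
Monthly savings = £1,076.14 − £667.20 = £408.94.
Break-even = £900.00 / £408.94 = 2.20 → 3 months.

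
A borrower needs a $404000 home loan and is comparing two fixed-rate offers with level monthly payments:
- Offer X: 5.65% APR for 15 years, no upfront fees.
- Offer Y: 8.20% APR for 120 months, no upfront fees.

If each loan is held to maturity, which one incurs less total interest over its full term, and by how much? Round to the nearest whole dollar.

Offer X: monthly rate = 5.65%/12 = 0.0047083; payment = 404,000 × 0.0047083 / (1 − (1+0.0047083)^−180) = $3,333.26.
Total interest on Offer X = 180 × $3,333.26 − $404,000 = $195,986.80.
Offer Y: monthly rate = 8.2%/12 = 0.0068333; payment = 404,000 × 0.0068333 / (1 − (1+0.0068333)^−120) = $4,944.43.
Total interest on Offer Y = 120 × $4,944.43 − $404,000 = $189,331.60.
Offer Y is lower by $6,655.20.

Offer Y by $6,655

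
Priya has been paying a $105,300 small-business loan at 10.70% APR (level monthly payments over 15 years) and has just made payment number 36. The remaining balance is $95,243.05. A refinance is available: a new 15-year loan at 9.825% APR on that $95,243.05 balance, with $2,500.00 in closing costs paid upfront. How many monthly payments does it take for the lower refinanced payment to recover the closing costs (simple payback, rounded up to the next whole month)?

16 months

Current payment = 105,300 × 10.7%/12 / (1 − (1+0.0089167)^−180) = $1,177.08.
Refinanced payment = 95,243.05 × 0.0081875 / (1 − (1+0.0081875)^−180) = $1,013.31.
Monthly savings = $1,177.08 − $1,013.31 = $163.77.
Break-even = $2,500.00 / $163.77 = 15.27 → 16 months.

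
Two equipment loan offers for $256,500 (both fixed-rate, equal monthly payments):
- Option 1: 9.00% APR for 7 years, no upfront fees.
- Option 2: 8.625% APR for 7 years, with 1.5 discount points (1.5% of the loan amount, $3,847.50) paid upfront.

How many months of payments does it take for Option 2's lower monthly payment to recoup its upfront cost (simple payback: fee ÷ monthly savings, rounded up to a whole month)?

Option 1: monthly rate = 9%/12 = 0.0075000; payment = 256,500 × 0.0075000 / (1 − (1+0.0075000)^−84) = $4,126.85.
Option 2: at 8.625% the monthly rate is 0.0071875, so the payment is 256,500 × 0.0071875 / (1 − 1.0071875^−84) = $4,078.20.
Monthly savings = $4,126.85 − $4,078.20 = $48.65.
Break-even = $3,847.50 / $48.65 = 79.09 → 80 months.

80 months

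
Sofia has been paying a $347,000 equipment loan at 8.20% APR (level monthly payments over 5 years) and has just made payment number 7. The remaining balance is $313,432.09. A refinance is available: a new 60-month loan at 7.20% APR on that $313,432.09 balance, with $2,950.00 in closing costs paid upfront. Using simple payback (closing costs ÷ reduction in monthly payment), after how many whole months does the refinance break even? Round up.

4 months

Current payment = 347,000 × 8.2%/12 / (1 − (1+0.0068333)^−60) = $7,069.17.
Refinanced payment = 313,432.09 × 0.0060000 / (1 − (1+0.0060000)^−60) = $6,235.95.
Monthly savings = $7,069.17 − $6,235.95 = $833.22.
Break-even = $2,950.00 / $833.22 = 3.54 → 4 months.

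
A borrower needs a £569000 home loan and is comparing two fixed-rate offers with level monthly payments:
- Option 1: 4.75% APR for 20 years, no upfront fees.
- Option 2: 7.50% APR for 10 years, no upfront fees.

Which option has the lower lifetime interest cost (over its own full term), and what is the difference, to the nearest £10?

Option 1: monthly rate = 4.75%/12 = 0.0039583; payment = 569,000 × 0.0039583 / (1 − (1+0.0039583)^−240) = £3,677.01.
Total interest on Option 1 = 240 × £3,677.01 − £569,000 = £313,482.40.
Option 2: at 7.50% the monthly rate is 0.0062500, so the payment is 569,000 × 0.0062500 / (1 − 1.0062500^−120) = £6,754.13.
Total interest on Option 2 = 120 × £6,754.13 − £569,000 = £241,495.60.
Option 2 is lower by £71,986.80.

Option 2 by £71,990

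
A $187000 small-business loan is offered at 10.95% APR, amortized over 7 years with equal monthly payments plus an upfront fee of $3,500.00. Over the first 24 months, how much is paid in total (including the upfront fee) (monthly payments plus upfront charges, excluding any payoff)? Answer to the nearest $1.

Monthly rate = 10.95%/12 = 0.0091250; payment = 187,000 × 0.0091250 / (1 − (1+0.0091250)^−84) = $3,196.98.
Total outlay = 24 × $3,196.98 + $3,500.00 = $80,227.52.

$80,228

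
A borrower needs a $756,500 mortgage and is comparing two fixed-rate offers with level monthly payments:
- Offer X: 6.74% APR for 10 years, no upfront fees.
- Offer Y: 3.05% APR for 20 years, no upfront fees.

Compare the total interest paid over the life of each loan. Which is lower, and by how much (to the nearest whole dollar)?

Offer Y by $30,431

Offer X: at 6.74% the monthly rate is 0.0056167, so the payment is 756,500 × 0.0056167 / (1 − 1.0056167^−120) = $8,682.57.
Total interest on Offer X = 120 × $8,682.57 − $756,500 = $285,408.40.
Offer Y: monthly rate = 3.05%/12 = 0.0025417; payment = 756,500 × 0.0025417 / (1 − (1+0.0025417)^−240) = $4,214.49.
Total interest on Offer Y = 240 × $4,214.49 − $756,500 = $254,977.60.
Offer Y is lower by $30,430.80.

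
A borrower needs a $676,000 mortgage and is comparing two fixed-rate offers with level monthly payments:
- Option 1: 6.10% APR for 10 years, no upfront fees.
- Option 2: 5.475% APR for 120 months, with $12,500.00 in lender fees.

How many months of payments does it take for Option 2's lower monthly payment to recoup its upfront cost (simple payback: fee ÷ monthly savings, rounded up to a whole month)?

60 months

Option 1: monthly rate = 6.1%/12 = 0.0050833; payment = 676,000 × 0.0050833 / (1 − (1+0.0050833)^−120) = $7,538.98.
Option 2: monthly rate = 5.475%/12 = 0.0045625; payment = 676,000 × 0.0045625 / (1 − (1+0.0045625)^−120) = $7,328.01.
Monthly savings = $7,538.98 − $7,328.01 = $210.97.
Break-even = $12,500.00 / $210.97 = 59.25 → 60 months.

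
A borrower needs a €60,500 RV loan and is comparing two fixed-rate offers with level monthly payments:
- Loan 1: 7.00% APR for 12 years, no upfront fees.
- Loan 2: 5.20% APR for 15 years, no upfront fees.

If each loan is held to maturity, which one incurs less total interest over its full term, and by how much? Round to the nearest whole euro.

Loan 1: monthly rate = 7%/12 = 0.0058333; payment = 60,500 × 0.0058333 / (1 − (1+0.0058333)^−144) = €622.17.
Total interest on Loan 1 = 144 × €622.17 − €60,500 = €29,092.48.
Loan 2: monthly rate = 5.2%/12 = 0.0043333; payment = 60,500 × 0.0043333 / (1 − (1+0.0043333)^−180) = €484.76.
Total interest on Loan 2 = 180 × €484.76 − €60,500 = €26,756.80.
Loan 2 is lower by €2,335.68.

Loan 2 by €2,336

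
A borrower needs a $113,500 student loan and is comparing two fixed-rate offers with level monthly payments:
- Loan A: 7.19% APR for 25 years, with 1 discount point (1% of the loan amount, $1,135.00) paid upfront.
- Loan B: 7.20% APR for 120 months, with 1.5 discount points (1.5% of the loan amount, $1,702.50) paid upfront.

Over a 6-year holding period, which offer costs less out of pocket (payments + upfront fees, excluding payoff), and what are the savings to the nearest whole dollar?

Loan A: at 7.19% the monthly rate is 0.0059917, so the payment is 113,500 × 0.0059917 / (1 − 1.0059917^−300) = $816.00.
Loan B: at 7.20% the monthly rate is 0.0060000, so the payment is 113,500 × 0.0060000 / (1 − 1.0060000^−120) = $1,329.56.
Over 72 months: Loan A costs 72 × $816.00 + $1,135.00 = $59,887.00; Loan B costs 72 × $1,329.56 + $1,702.50 = $97,430.82.
Loan A is cheaper by $97,430.82 − $59,887.00 = $37,543.82.

Loan A by $37,544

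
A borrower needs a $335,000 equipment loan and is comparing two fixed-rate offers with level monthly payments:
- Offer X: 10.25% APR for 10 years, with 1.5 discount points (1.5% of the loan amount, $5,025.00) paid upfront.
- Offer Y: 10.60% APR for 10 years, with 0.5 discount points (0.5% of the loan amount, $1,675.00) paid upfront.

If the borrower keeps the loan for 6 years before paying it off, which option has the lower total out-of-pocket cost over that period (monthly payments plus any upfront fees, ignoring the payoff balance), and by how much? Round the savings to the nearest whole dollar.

Offer X: at 10.25% the monthly rate is 0.0085417, so the payment is 335,000 × 0.0085417 / (1 − 1.0085417^−120) = $4,473.56.
Offer Y: monthly rate = 10.6%/12 = 0.0088333; payment = 335,000 × 0.0088333 / (1 − (1+0.0088333)^−120) = $4,539.10.
Over 72 months: Offer X costs 72 × $4,473.56 + $5,025.00 = $327,121.32; Offer Y costs 72 × $4,539.10 + $1,675.00 = $328,490.20.
Offer X is cheaper by $328,490.20 − $327,121.32 = $1,368.88.

Offer X by $1,369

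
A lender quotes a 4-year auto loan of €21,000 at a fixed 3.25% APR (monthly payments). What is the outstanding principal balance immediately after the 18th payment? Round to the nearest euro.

With monthly rate i = 3.25%/12 = 0.0027083, the balance after k of n payments is P · [(1+i)^n − (1+i)^k] / [(1+i)^n − 1].
(1+0.0027083)^48 = 1.13862828 and (1+0.0027083)^18 = 1.04988864, so the balance is 21,000 × (1.13862828 − 1.04988864) / (1.13862828 − 1) = €13,442.66.

€13,443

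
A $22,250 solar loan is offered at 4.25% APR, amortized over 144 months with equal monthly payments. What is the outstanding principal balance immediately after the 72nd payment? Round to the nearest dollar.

With monthly rate i = 4.25%/12 = 0.0035417, the balance after k of n payments is P · [(1+i)^n − (1+i)^k] / [(1+i)^n − 1].
(1+0.0035417)^144 = 1.66379145 and (1+0.0035417)^72 = 1.28988040, so the balance is 22,250 × (1.66379145 − 1.28988040) / (1.66379145 − 1) = $12,533.34.

$12,533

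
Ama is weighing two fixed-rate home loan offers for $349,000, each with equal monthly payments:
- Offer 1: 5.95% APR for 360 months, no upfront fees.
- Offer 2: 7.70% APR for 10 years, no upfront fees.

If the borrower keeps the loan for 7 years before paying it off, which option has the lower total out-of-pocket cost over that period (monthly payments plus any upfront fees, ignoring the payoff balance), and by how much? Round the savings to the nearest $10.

Offer 1: monthly rate = 5.95%/12 = 0.0049583; payment = 349,000 × 0.0049583 / (1 − (1+0.0049583)^−360) = $2,081.23.
Offer 2: at 7.70% the monthly rate is 0.0064167, so the payment is 349,000 × 0.0064167 / (1 − 1.0064167^−120) = $4,179.21.
Over 84 months: Offer 1 costs 84 × $2,081.23 = $174,823.32; Offer 2 costs 84 × $4,179.21 = $351,053.64.
Offer 1 is cheaper by $351,053.64 − $174,823.32 = $176,230.32.

Offer 1 by $176,230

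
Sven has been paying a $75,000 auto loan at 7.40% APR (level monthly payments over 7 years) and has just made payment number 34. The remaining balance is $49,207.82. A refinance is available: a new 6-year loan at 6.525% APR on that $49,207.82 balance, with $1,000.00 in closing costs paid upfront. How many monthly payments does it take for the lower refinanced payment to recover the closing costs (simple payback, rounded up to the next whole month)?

Current payment = 75,000 × 7.4%/12 / (1 − (1+0.0061667)^−84) = $1,146.67.
Refinanced payment = 49,207.82 × 0.0054375 / (1 − (1+0.0054375)^−72) = $827.77.
Monthly savings = $1,146.67 − $827.77 = $318.90.
Break-even = $1,000.00 / $318.90 = 3.14 → 4 months.

4 months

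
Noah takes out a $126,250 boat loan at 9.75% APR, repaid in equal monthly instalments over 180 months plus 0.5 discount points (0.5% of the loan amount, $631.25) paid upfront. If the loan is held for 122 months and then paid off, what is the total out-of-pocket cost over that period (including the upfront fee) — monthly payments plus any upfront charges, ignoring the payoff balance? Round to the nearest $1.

$163,800

Monthly rate = 9.75%/12 = 0.0081250; payment = 126,250 × 0.0081250 / (1 − (1+0.0081250)^−180) = $1,337.45.
Total outlay = 122 × $1,337.45 + $631.25 = $163,800.15.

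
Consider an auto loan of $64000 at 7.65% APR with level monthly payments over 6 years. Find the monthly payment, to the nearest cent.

At 7.65% the monthly rate is 0.0063750, so the payment is 64,000 × 0.0063750 / (1 − 1.0063750^−72) = $1,111.22.

$1,111.22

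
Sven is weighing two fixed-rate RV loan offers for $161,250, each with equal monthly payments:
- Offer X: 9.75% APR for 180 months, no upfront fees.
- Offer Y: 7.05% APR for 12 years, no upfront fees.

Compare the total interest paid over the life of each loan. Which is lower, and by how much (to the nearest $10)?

Offer X: monthly rate = 9.75%/12 = 0.0081250; payment = 161,250 × 0.0081250 / (1 − (1+0.0081250)^−180) = $1,708.22.
Total interest on Offer X = 180 × $1,708.22 − $161,250 = $146,229.60.
Offer Y: at 7.05% the monthly rate is 0.0058750, so the payment is 161,250 × 0.0058750 / (1 − 1.0058750^−144) = $1,662.57.
Total interest on Offer Y = 144 × $1,662.57 − $161,250 = $78,160.08.
Offer Y is lower by $68,069.52.

Offer Y by $68,070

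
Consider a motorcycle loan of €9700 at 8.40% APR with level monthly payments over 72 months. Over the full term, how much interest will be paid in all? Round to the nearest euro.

At 8.40% the monthly rate is 0.0070000, so the payment is 9,700 × 0.0070000 / (1 − 1.0070000^−72) = €171.97.
Total paid = 72 × €171.97 = €12,381.84; interest = €12,381.84 − €9,700 = €2,681.84.

€2,682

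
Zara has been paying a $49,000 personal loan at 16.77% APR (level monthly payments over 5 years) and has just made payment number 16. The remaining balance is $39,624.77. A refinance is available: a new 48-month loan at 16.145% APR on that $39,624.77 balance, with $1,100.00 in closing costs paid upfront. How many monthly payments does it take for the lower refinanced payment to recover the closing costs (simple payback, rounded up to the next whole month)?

13 months

Current payment = 49,000 × 16.77%/12 / (1 − (1+0.0139750)^−60) = $1,211.72.
Refinanced payment = 39,624.77 × 0.0134542 / (1 − (1+0.0134542)^−48) = $1,125.92.
Monthly savings = $1,211.72 − $1,125.92 = $85.80.
Break-even = $1,100.00 / $85.80 = 12.82 → 13 months.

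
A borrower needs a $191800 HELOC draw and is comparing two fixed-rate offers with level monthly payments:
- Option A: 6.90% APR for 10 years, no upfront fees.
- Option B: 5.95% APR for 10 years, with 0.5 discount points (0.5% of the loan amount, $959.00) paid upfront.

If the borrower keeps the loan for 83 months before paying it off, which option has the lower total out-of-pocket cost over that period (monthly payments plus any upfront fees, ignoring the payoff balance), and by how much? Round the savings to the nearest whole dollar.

Option B by $6,721

Option A: monthly rate = 6.9%/12 = 0.0057500; payment = 191,800 × 0.0057500 / (1 − (1+0.0057500)^−120) = $2,217.09.
Option B: at 5.95% the monthly rate is 0.0049583, so the payment is 191,800 × 0.0049583 / (1 − 1.0049583^−120) = $2,124.56.
Over 83 months: Option A costs 83 × $2,217.09 = $184,018.47; Option B costs 83 × $2,124.56 + $959.00 = $177,297.48.
Option B is cheaper by $184,018.47 − $177,297.48 = $6,720.99.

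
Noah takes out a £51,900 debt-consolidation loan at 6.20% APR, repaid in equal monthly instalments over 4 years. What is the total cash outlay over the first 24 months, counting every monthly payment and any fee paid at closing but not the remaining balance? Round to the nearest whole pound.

Monthly rate = 6.2%/12 = 0.0051667; payment = 51,900 × 0.0051667 / (1 − (1+0.0051667)^−48) = £1,223.64.
Total outlay = 24 × £1,223.64 = £29,367.36.

£29,367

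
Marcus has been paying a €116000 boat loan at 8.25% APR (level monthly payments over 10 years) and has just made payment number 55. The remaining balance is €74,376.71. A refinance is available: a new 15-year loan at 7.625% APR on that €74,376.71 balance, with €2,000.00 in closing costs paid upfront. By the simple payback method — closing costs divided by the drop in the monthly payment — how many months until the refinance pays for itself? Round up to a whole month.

3 months

Current payment = 116,000 × 8.25%/12 / (1 − (1+0.0068750)^−120) = €1,422.77.
Refinanced payment = 74,376.71 × 0.0063542 / (1 − (1+0.0063542)^−180) = €694.78.
Monthly savings = €1,422.77 − €694.78 = €727.99.
Break-even = €2,000.00 / €727.99 = 2.75 → 3 months.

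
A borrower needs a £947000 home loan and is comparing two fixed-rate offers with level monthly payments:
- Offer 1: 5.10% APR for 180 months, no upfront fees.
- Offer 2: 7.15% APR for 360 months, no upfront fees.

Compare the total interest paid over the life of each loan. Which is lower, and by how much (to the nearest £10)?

Offer 1 by £945,710

Offer 1: at 5.10% the monthly rate is 0.0042500, so the payment is 947,000 × 0.0042500 / (1 − 1.0042500^−180) = £7,538.24.
Total interest on Offer 1 = 180 × £7,538.24 − £947,000 = £409,883.20.
Offer 2: monthly rate = 7.15%/12 = 0.0059583; payment = 947,000 × 0.0059583 / (1 − (1+0.0059583)^−360) = £6,396.10.
Total interest on Offer 2 = 360 × £6,396.10 − £947,000 = £1,355,596.00.
Offer 1 is lower by £945,712.80.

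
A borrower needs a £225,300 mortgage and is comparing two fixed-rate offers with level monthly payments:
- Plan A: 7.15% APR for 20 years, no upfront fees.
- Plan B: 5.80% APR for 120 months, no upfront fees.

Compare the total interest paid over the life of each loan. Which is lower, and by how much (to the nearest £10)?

Plan B by £126,660

Plan A: at 7.15% the monthly rate is 0.0059583, so the payment is 225,300 × 0.0059583 / (1 − 1.0059583^−240) = £1,767.09.
Total interest on Plan A = 240 × £1,767.09 − £225,300 = £198,801.60.
Plan B: monthly rate = 5.8%/12 = 0.0048333; payment = 225,300 × 0.0048333 / (1 − (1+0.0048333)^−120) = £2,478.72.
Total interest on Plan B = 120 × £2,478.72 − £225,300 = £72,146.40.
Plan B is lower by £126,655.20.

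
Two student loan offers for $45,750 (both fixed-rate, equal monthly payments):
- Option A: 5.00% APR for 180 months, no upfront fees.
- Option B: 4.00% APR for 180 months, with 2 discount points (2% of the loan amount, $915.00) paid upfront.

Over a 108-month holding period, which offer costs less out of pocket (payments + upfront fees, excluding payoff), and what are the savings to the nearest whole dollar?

Option B by $1,610

Option A: monthly rate = 5%/12 = 0.0041667; payment = 45,750 × 0.0041667 / (1 − (1+0.0041667)^−180) = $361.79.
Option B: at 4.00% the monthly rate is 0.0033333, so the payment is 45,750 × 0.0033333 / (1 − 1.0033333^−180) = $338.41.
Over 108 months: Option A costs 108 × $361.79 = $39,073.32; Option B costs 108 × $338.41 + $915.00 = $37,463.28.
Option B is cheaper by $39,073.32 − $37,463.28 = $1,610.04.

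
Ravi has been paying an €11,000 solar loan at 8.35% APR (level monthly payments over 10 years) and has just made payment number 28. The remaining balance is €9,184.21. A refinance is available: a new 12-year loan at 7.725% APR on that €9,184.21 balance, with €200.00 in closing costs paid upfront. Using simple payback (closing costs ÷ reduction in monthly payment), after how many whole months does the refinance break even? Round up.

6 months

Current payment = 11,000 × 8.35%/12 / (1 − (1+0.0069583)^−120) = €135.50.
Refinanced payment = 9,184.21 × 0.0064375 / (1 − (1+0.0064375)^−144) = €98.04.
Monthly savings = €135.50 − €98.04 = €37.46.
Break-even = €200.00 / €37.46 = 5.34 → 6 months.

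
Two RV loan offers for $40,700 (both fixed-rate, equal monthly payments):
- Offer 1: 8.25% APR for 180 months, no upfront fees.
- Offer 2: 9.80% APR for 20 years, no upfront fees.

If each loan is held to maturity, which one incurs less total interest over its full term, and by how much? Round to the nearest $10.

Offer 1: monthly rate = 8.25%/12 = 0.0068750; payment = 40,700 × 0.0068750 / (1 − (1+0.0068750)^−180) = $394.85.
Total interest on Offer 1 = 180 × $394.85 − $40,700 = $30,373.00.
Offer 2: monthly rate = 9.8%/12 = 0.0081667; payment = 40,700 × 0.0081667 / (1 − (1+0.0081667)^−240) = $387.39.
Total interest on Offer 2 = 240 × $387.39 − $40,700 = $52,273.60.
Offer 1 is lower by $21,900.60.

Offer 1 by $21,900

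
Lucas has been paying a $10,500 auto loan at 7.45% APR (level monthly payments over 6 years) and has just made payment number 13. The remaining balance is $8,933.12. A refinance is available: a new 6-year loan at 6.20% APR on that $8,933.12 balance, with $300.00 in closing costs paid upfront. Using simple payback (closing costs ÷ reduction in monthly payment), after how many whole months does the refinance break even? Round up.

10 months

Current payment = 10,500 × 7.45%/12 / (1 − (1+0.0062083)^−72) = $181.29.
Refinanced payment = 8,933.12 × 0.0051667 / (1 − (1+0.0051667)^−72) = $148.89.
Monthly savings = $181.29 − $148.89 = $32.40.
Break-even = $300.00 / $32.40 = 9.26 → 10 months.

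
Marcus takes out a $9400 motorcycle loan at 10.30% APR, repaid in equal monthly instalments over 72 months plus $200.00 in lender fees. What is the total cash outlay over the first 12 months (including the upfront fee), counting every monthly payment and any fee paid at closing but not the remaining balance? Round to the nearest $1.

$2,307

Monthly rate = 10.3%/12 = 0.0085833; payment = 9,400 × 0.0085833 / (1 − (1+0.0085833)^−72) = $175.57.
Total outlay = 12 × $175.57 + $200.00 = $2,306.84.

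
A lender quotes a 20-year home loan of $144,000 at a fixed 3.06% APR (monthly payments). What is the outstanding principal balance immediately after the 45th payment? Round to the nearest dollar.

With monthly rate i = 3.06%/12 = 0.0025500, the balance after k of n payments is P · [(1+i)^n − (1+i)^k] / [(1+i)^n − 1].
(1+0.0025500)^240 = 1.84267998 and (1+0.0025500)^45 = 1.12142920, so the balance is 144,000 × (1.84267998 − 1.12142920) / (1.84267998 − 1) = $123,249.77.

$123,250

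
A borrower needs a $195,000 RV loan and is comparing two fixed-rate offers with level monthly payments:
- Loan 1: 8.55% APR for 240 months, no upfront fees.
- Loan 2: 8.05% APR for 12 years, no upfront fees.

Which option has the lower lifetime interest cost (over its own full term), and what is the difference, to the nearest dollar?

Loan 1: at 8.55% the monthly rate is 0.0071250, so the payment is 195,000 × 0.0071250 / (1 − 1.0071250^−240) = $1,698.43.
Total interest on Loan 1 = 240 × $1,698.43 − $195,000 = $212,623.20.
Loan 2: at 8.05% the monthly rate is 0.0067083, so the payment is 195,000 × 0.0067083 / (1 − 1.0067083^−144) = $2,116.13.
Total interest on Loan 2 = 144 × $2,116.13 − $195,000 = $109,722.72.
Loan 2 is lower by $102,900.48.

Loan 2 by $102,900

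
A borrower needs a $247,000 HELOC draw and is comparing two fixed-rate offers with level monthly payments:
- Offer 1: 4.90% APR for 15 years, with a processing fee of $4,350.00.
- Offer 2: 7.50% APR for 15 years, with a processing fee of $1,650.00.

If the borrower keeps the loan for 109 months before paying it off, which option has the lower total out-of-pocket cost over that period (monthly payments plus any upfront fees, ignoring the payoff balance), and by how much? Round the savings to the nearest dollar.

Offer 1: at 4.90% the monthly rate is 0.0040833, so the payment is 247,000 × 0.0040833 / (1 − 1.0040833^−180) = $1,940.42.
Offer 2: at 7.50% the monthly rate is 0.0062500, so the payment is 247,000 × 0.0062500 / (1 − 1.0062500^−180) = $2,289.72.
Over 109 months: Offer 1 costs 109 × $1,940.42 + $4,350.00 = $215,855.78; Offer 2 costs 109 × $2,289.72 + $1,650.00 = $251,229.48.
Offer 1 is cheaper by $251,229.48 − $215,855.78 = $35,373.70.

Offer 1 by $35,374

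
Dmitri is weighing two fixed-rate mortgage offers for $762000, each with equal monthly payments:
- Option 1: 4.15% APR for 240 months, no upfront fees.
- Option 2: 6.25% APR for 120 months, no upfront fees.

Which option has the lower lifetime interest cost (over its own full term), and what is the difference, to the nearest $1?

Option 2 by $96,036

Option 1: monthly rate = 4.15%/12 = 0.0034583; payment = 762,000 × 0.0034583 / (1 − (1+0.0034583)^−240) = $4,678.02.
Total interest on Option 1 = 240 × $4,678.02 − $762,000 = $360,724.80.
Option 2: monthly rate = 6.25%/12 = 0.0052083; payment = 762,000 × 0.0052083 / (1 − (1+0.0052083)^−120) = $8,555.74.
Total interest on Option 2 = 120 × $8,555.74 − $762,000 = $264,688.80.
Option 2 is lower by $96,036.00.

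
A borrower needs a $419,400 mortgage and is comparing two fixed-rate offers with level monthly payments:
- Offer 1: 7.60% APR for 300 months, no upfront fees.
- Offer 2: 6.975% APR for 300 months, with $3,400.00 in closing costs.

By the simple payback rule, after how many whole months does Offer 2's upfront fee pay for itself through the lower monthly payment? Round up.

21 months

Offer 1: at 7.60% the monthly rate is 0.0063333, so the payment is 419,400 × 0.0063333 / (1 − 1.0063333^−300) = $3,126.66.
Offer 2: monthly rate = 6.975%/12 = 0.0058125; payment = 419,400 × 0.0058125 / (1 − (1+0.0058125)^−300) = $2,957.55.
Monthly savings = $3,126.66 − $2,957.55 = $169.11.
Break-even = $3,400.00 / $169.11 = 20.11 → 21 months.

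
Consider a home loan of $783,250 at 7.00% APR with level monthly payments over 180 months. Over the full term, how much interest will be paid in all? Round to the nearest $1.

$483,963

At 7.00% the monthly rate is 0.0058333, so the payment is 783,250 × 0.0058333 / (1 − 1.0058333^−180) = $7,040.07.
Total paid = 180 × $7,040.07 = $1,267,212.60; interest = $1,267,212.60 − $783,250 = $483,962.60.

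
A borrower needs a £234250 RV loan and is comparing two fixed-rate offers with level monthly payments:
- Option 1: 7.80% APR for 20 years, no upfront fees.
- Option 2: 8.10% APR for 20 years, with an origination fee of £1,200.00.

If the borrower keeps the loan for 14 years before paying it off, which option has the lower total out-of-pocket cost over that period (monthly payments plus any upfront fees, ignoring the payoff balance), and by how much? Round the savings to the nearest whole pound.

Option 1 by £8,535

Option 1: at 7.80% the monthly rate is 0.0065000, so the payment is 234,250 × 0.0065000 / (1 − 1.0065000^−240) = £1,930.30.
Option 2: monthly rate = 8.1%/12 = 0.0067500; payment = 234,250 × 0.0067500 / (1 − (1+0.0067500)^−240) = £1,973.96.
Over 168 months: Option 1 costs 168 × £1,930.30 = £324,290.40; Option 2 costs 168 × £1,973.96 + £1,200.00 = £332,825.28.
Option 1 is cheaper by £332,825.28 − £324,290.40 = £8,534.88.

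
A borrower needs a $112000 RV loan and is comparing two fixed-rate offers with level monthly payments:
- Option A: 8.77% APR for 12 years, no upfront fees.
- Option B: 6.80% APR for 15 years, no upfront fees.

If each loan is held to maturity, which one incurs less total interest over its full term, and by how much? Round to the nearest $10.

Option A: monthly rate = 8.77%/12 = 0.0073083; payment = 112,000 × 0.0073083 / (1 − (1+0.0073083)^−144) = $1,260.13.
Total interest on Option A = 144 × $1,260.13 − $112,000 = $69,458.72.
Option B: monthly rate = 6.8%/12 = 0.0056667; payment = 112,000 × 0.0056667 / (1 − (1+0.0056667)^−180) = $994.21.
Total interest on Option B = 180 × $994.21 − $112,000 = $66,957.80.
Option B is lower by $2,500.92.

Option B by $2,500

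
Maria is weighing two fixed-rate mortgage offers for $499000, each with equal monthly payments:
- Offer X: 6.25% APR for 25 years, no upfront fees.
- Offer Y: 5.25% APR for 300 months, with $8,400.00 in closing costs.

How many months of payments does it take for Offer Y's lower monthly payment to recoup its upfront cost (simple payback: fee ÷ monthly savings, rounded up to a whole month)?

Offer X: at 6.25% the monthly rate is 0.0052083, so the payment is 499,000 × 0.0052083 / (1 − 1.0052083^−300) = $3,291.75.
Offer Y: monthly rate = 5.25%/12 = 0.0043750; payment = 499,000 × 0.0043750 / (1 − (1+0.0043750)^−300) = $2,990.25.
Monthly savings = $3,291.75 − $2,990.25 = $301.50.
Break-even = $8,400.00 / $301.50 = 27.86 → 28 months.

28 months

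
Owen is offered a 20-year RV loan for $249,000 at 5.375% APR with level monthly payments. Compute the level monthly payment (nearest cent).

Monthly rate = 5.375%/12 = 0.0044792; payment = 249,000 × 0.0044792 / (1 − (1+0.0044792)^−240) = $1,695.31.

$1,695.31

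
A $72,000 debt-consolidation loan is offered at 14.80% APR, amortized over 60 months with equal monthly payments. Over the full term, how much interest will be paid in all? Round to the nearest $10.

Monthly rate = 14.8%/12 = 0.0123333; payment = 72,000 × 0.0123333 / (1 − (1+0.0123333)^−60) = $1,705.33.
Total paid = 60 × $1,705.33 = $102,319.80; interest = $102,319.80 − $72,000 = $30,319.80.

$30,320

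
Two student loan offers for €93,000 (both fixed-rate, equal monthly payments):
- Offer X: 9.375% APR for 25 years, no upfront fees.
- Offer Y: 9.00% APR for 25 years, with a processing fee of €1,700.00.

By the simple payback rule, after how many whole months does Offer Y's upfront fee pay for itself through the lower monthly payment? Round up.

Offer X: at 9.375% the monthly rate is 0.0078125, so the payment is 93,000 × 0.0078125 / (1 − 1.0078125^−300) = €804.47.
Offer Y: monthly rate = 9%/12 = 0.0075000; payment = 93,000 × 0.0075000 / (1 − (1+0.0075000)^−300) = €780.45.
Monthly savings = €804.47 − €780.45 = €24.02.
Break-even = €1,700.00 / €24.02 = 70.77 → 71 months.

71 months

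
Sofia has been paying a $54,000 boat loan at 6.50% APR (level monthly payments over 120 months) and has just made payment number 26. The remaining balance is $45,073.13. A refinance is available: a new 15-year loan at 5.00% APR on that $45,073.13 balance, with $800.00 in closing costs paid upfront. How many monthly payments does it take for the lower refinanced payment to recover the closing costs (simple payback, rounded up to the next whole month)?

Current payment = 54,000 × 6.5%/12 / (1 − (1+0.0054167)^−120) = $613.16.
Refinanced payment = 45,073.13 × 0.0041667 / (1 − (1+0.0041667)^−180) = $356.44.
Monthly savings = $613.16 − $356.44 = $256.72.
Break-even = $800.00 / $256.72 = 3.12 → 4 months.

4 months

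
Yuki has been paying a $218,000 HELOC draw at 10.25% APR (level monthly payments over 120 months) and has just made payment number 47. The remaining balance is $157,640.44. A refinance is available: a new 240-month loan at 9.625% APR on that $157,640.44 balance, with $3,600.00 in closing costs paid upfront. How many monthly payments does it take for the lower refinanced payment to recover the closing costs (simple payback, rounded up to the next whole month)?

Current payment = 218,000 × 10.25%/12 / (1 − (1+0.0085417)^−120) = $2,911.15.
Refinanced payment = 157,640.44 × 0.0080208 / (1 − (1+0.0080208)^−240) = $1,482.31.
Monthly savings = $2,911.15 − $1,482.31 = $1,428.84.
Break-even = $3,600.00 / $1,428.84 = 2.52 → 3 months.

3 months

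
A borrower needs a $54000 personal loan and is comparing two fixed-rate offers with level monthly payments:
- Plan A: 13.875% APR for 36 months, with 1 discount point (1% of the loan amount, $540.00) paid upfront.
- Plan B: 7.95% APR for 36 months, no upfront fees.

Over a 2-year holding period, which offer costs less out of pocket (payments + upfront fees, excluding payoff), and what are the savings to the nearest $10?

Plan A: at 13.875% the monthly rate is 0.0115625, so the payment is 54,000 × 0.0115625 / (1 − 1.0115625^−36) = $1,842.32.
Plan B: monthly rate = 7.95%/12 = 0.0066250; payment = 54,000 × 0.0066250 / (1 − (1+0.0066250)^−36) = $1,690.92.
Over 24 months: Plan A costs 24 × $1,842.32 + $540.00 = $44,755.68; Plan B costs 24 × $1,690.92 = $40,582.08.
Plan B is cheaper by $44,755.68 − $40,582.08 = $4,173.60.

Plan B by $4,170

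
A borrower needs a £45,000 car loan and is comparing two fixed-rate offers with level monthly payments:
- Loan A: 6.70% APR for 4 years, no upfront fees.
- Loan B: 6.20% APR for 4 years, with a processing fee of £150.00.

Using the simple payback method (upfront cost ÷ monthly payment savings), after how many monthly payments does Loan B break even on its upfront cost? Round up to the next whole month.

15 months

Loan A: monthly rate = 6.7%/12 = 0.0055833; payment = 45,000 × 0.0055833 / (1 − (1+0.0055833)^−48) = £1,071.33.
Loan B: at 6.20% the monthly rate is 0.0051667, so the payment is 45,000 × 0.0051667 / (1 − 1.0051667^−48) = £1,060.96.
Monthly savings = £1,071.33 − £1,060.96 = £10.37.
Break-even = £150.00 / £10.37 = 14.46 → 15 months.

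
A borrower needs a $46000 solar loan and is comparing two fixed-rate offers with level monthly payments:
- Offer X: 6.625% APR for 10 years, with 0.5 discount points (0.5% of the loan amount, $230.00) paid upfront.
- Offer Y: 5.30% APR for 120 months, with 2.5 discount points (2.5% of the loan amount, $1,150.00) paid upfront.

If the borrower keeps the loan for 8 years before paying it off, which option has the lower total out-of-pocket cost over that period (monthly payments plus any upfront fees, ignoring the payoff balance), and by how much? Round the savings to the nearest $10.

Offer Y by $2,020

Offer X: at 6.625% the monthly rate is 0.0055208, so the payment is 46,000 × 0.0055208 / (1 − 1.0055208^−120) = $525.25.
Offer Y: at 5.30% the monthly rate is 0.0044167, so the payment is 46,000 × 0.0044167 / (1 − 1.0044167^−120) = $494.67.
Over 96 months: Offer X costs 96 × $525.25 + $230.00 = $50,654.00; Offer Y costs 96 × $494.67 + $1,150.00 = $48,638.32.
Offer Y is cheaper by $50,654.00 − $48,638.32 = $2,015.68.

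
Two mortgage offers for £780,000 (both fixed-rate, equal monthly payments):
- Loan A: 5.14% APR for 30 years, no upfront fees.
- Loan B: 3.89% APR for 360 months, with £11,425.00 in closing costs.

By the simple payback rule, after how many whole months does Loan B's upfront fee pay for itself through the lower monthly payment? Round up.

Loan A: at 5.14% the monthly rate is 0.0042833, so the payment is 780,000 × 0.0042833 / (1 − 1.0042833^−360) = £4,254.20.
Loan B: at 3.89% the monthly rate is 0.0032417, so the payment is 780,000 × 0.0032417 / (1 − 1.0032417^−360) = £3,674.54.
Monthly savings = £4,254.20 − £3,674.54 = £579.66.
Break-even = £11,425.00 / £579.66 = 19.71 → 20 months.

20 months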